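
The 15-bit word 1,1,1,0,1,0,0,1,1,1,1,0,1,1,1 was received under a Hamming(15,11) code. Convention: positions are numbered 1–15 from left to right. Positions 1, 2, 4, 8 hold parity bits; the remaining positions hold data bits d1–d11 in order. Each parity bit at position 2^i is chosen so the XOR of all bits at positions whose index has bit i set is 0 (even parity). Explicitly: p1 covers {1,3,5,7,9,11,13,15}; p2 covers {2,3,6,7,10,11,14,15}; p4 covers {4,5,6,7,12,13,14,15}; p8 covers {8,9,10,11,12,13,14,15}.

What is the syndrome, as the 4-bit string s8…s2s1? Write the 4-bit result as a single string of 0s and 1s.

s1 (pos 1,3,5,7,9,11,13,15): 1⊕1⊕1⊕0⊕1⊕1⊕1⊕1 = 1
s2 (pos 2,3,6,7,10,11,14,15): 1⊕1⊕0⊕0⊕1⊕1⊕1⊕1 = 0
s4 (pos 4,5,6,7,12,13,14,15): 0⊕1⊕0⊕0⊕0⊕1⊕1⊕1 = 0
s8 (pos 8,9,10,11,12,13,14,15): 1⊕1⊕1⊕1⊕0⊕1⊕1⊕1 = 1
Syndrome s8…s1 = 1001 → error at position 9.

1001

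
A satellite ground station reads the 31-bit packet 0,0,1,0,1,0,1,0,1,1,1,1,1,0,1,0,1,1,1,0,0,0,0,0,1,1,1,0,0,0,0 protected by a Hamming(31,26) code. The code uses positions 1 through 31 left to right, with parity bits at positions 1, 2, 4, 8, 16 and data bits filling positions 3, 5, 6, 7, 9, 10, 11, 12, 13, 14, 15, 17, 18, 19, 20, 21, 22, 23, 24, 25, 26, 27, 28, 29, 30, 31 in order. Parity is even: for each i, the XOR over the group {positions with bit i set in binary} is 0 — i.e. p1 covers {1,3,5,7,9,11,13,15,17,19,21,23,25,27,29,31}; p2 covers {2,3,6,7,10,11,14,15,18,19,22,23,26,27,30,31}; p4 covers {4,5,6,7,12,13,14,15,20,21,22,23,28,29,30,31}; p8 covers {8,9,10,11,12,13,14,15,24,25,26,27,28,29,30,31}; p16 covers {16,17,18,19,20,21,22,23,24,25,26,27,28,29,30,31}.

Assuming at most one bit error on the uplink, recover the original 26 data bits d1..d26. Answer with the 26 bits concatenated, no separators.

s1 (pos 1,3,5,7,9,11,13,15,17,19,21,23,25,27,29,31): 0⊕1⊕1⊕1⊕1⊕1⊕1⊕1⊕1⊕1⊕0⊕0⊕1⊕1⊕0⊕0 = 1
s2 (pos 2,3,6,7,10,11,14,15,18,19,22,23,26,27,30,31): 0⊕1⊕0⊕1⊕1⊕1⊕0⊕1⊕1⊕1⊕0⊕0⊕1⊕1⊕0⊕0 = 1
s4 (pos 4,5,6,7,12,13,14,15,20,21,22,23,28,29,30,31): 0⊕1⊕0⊕1⊕1⊕1⊕0⊕1⊕0⊕0⊕0⊕0⊕0⊕0⊕0⊕0 = 1
s8 (pos 8,9,10,11,12,13,14,15,24,25,26,27,28,29,30,31): 0⊕1⊕1⊕1⊕1⊕1⊕0⊕1⊕0⊕1⊕1⊕1⊕0⊕0⊕0⊕0 = 1
s16 (pos 16,17,18,19,20,21,22,23,24,25,26,27,28,29,30,31): 0⊕1⊕1⊕1⊕0⊕0⊕0⊕0⊕0⊕1⊕1⊕1⊕0⊕0⊕0⊕0 = 0
Syndrome s16…s1 = 01111 → error at position 15.
Flip position 15: 0010101011111010111000001110000 → 0010101011111000111000001110000
Read data bits from positions 3,5,6,7,9,10,11,12,13,14,15,17,18,19,20,21,22,23,24,25,26,27,28,29,30,31: 11011111100111000001110000

11011111100111000001110000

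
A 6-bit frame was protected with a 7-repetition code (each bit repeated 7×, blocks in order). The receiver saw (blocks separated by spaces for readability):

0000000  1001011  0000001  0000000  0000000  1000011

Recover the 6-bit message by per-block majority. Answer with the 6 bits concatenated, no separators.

010000

Block 1 (0000000): 0 ones → 0
Block 2 (1001011): 4 ones → 1
Block 3 (0000001): 1 one → 0
Block 4 (0000000): 0 ones → 0
Block 5 (0000000): 0 ones → 0
Block 6 (1000011): 3 ones → 0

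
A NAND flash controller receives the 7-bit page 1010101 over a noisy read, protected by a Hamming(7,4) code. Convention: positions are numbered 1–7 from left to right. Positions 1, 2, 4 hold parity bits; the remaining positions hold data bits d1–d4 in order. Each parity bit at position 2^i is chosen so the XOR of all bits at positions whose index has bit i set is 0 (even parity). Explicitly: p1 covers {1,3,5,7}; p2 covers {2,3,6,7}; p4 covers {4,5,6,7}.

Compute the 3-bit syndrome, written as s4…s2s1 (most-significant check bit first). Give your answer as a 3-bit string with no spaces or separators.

s1 (pos 1,3,5,7): 1⊕1⊕1⊕1 = 0
s2 (pos 2,3,6,7): 0⊕1⊕0⊕1 = 0
s4 (pos 4,5,6,7): 0⊕1⊕0⊕1 = 0
Syndrome s4…s1 = 000 → no error.

000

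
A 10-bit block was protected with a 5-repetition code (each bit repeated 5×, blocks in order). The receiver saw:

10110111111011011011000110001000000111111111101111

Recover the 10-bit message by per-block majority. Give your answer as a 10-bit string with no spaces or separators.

1111000111

Block 1 (10110): 3 ones → 1
Block 2 (11111): 5 ones → 1
Block 3 (10110): 3 ones → 1
Block 4 (11011): 4 ones → 1
Block 5 (00011): 2 ones → 0
Block 6 (00010): 1 one → 0
Block 7 (00000): 0 ones → 0
Block 8 (11111): 5 ones → 1
Block 9 (11111): 5 ones → 1
Block 10 (01111): 4 ones → 1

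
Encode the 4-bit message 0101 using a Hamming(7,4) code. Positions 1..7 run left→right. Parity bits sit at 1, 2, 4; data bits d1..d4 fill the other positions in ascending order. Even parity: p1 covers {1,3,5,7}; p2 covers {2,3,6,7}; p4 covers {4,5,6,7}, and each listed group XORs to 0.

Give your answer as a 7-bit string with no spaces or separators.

0100101

Place data at non-parity positions: p1 p2 0 p4 1 0 1
p1 (pos 1,3,5,7): XOR of data positions = 0⊕1⊕1 = 0
p2 (pos 2,3,6,7): XOR of data positions = 0⊕0⊕1 = 1
p4 (pos 4,5,6,7): XOR of data positions = 1⊕0⊕1 = 0
Codeword: 0100101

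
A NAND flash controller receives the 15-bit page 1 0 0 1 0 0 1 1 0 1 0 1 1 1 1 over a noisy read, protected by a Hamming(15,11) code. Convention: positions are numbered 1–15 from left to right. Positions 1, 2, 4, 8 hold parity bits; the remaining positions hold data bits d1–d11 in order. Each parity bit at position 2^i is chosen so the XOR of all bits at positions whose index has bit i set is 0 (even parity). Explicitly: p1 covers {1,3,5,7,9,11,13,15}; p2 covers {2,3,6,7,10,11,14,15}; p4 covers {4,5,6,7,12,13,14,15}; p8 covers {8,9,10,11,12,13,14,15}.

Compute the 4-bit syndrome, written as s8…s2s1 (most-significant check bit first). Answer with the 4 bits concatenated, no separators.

s1 (pos 1,3,5,7,9,11,13,15): 1⊕0⊕0⊕1⊕0⊕0⊕1⊕1 = 0
s2 (pos 2,3,6,7,10,11,14,15): 0⊕0⊕0⊕1⊕1⊕0⊕1⊕1 = 0
s4 (pos 4,5,6,7,12,13,14,15): 1⊕0⊕0⊕1⊕1⊕1⊕1⊕1 = 0
s8 (pos 8,9,10,11,12,13,14,15): 1⊕0⊕1⊕0⊕1⊕1⊕1⊕1 = 0
Syndrome s8…s1 = 0000 → no error.

0000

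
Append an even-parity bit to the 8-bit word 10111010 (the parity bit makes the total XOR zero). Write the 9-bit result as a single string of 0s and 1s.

XOR of the 8 data bits: 1⊕0⊕1⊕1⊕1⊕0⊕1⊕0 = 1
Parity bit = 1 (so all 9 bits XOR to 0).

101110101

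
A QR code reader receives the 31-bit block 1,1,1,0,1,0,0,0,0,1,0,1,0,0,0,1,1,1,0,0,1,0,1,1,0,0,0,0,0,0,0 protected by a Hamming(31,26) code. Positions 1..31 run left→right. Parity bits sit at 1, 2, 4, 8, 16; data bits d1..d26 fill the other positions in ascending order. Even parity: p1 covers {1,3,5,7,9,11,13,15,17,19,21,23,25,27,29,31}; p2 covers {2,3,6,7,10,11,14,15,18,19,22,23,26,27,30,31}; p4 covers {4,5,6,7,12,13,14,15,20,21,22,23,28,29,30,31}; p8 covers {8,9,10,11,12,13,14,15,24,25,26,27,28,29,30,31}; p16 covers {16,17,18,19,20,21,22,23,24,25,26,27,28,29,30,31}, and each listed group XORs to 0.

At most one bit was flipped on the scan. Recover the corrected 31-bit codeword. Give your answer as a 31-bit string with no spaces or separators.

1110100000010001110010110000000

s1 (pos 1,3,5,7,9,11,13,15,17,19,21,23,25,27,29,31): 1⊕1⊕1⊕0⊕0⊕0⊕0⊕0⊕1⊕0⊕1⊕1⊕0⊕0⊕0⊕0 = 0
s2 (pos 2,3,6,7,10,11,14,15,18,19,22,23,26,27,30,31): 1⊕1⊕0⊕0⊕1⊕0⊕0⊕0⊕1⊕0⊕0⊕1⊕0⊕0⊕0⊕0 = 1
s4 (pos 4,5,6,7,12,13,14,15,20,21,22,23,28,29,30,31): 0⊕1⊕0⊕0⊕1⊕0⊕0⊕0⊕0⊕1⊕0⊕1⊕0⊕0⊕0⊕0 = 0
s8 (pos 8,9,10,11,12,13,14,15,24,25,26,27,28,29,30,31): 0⊕0⊕1⊕0⊕1⊕0⊕0⊕0⊕1⊕0⊕0⊕0⊕0⊕0⊕0⊕0 = 1
s16 (pos 16,17,18,19,20,21,22,23,24,25,26,27,28,29,30,31): 1⊕1⊕1⊕0⊕0⊕1⊕0⊕1⊕1⊕0⊕0⊕0⊕0⊕0⊕0⊕0 = 0
Syndrome s16…s1 = 01010 → error at position 10.
Flip position 10: 1110100001010001110010110000000 → 1110100000010001110010110000000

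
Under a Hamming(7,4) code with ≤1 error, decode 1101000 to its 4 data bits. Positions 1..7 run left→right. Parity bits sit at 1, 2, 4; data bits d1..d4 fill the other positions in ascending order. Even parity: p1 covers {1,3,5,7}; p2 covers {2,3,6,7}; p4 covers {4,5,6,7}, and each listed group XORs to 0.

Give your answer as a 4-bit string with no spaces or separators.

0001

s1 (pos 1,3,5,7): 1⊕0⊕0⊕0 = 1
s2 (pos 2,3,6,7): 1⊕0⊕0⊕0 = 1
s4 (pos 4,5,6,7): 1⊕0⊕0⊕0 = 1
Syndrome s4…s1 = 111 → error at position 7.
Flip position 7: 1101000 → 1101001
Read data bits from positions 3,5,6,7: 0001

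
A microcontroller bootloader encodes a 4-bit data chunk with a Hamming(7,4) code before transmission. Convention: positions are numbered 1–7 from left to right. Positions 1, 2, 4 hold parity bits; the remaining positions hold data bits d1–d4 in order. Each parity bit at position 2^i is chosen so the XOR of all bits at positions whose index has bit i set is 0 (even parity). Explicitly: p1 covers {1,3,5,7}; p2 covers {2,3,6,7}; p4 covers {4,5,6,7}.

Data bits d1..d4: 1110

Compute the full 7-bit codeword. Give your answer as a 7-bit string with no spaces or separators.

0010110

Place data at non-parity positions: p1 p2 1 p4 1 1 0
p1 (pos 1,3,5,7): XOR of data positions = 1⊕1⊕0 = 0
p2 (pos 2,3,6,7): XOR of data positions = 1⊕1⊕0 = 0
p4 (pos 4,5,6,7): XOR of data positions = 1⊕1⊕0 = 0
Codeword: 0010110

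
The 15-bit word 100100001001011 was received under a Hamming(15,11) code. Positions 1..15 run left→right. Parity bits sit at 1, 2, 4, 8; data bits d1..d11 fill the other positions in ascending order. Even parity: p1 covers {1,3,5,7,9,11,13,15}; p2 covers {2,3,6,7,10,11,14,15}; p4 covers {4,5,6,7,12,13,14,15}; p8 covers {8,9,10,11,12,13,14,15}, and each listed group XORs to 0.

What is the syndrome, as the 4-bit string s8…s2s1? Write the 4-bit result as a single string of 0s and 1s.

s1 (pos 1,3,5,7,9,11,13,15): 1⊕0⊕0⊕0⊕1⊕0⊕0⊕1 = 1
s2 (pos 2,3,6,7,10,11,14,15): 0⊕0⊕0⊕0⊕0⊕0⊕1⊕1 = 0
s4 (pos 4,5,6,7,12,13,14,15): 1⊕0⊕0⊕0⊕1⊕0⊕1⊕1 = 0
s8 (pos 8,9,10,11,12,13,14,15): 0⊕1⊕0⊕0⊕1⊕0⊕1⊕1 = 0
Syndrome s8…s1 = 0001 → error at position 1.

0001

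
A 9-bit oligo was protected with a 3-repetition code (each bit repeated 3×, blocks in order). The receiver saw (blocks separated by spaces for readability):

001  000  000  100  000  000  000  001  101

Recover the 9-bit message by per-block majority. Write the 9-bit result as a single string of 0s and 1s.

Block 1 (001): 1 one → 0
Block 2 (000): 0 ones → 0
Block 3 (000): 0 ones → 0
Block 4 (100): 1 one → 0
Block 5 (000): 0 ones → 0
Block 6 (000): 0 ones → 0
Block 7 (000): 0 ones → 0
Block 8 (001): 1 one → 0
Block 9 (101): 2 ones → 1

000000001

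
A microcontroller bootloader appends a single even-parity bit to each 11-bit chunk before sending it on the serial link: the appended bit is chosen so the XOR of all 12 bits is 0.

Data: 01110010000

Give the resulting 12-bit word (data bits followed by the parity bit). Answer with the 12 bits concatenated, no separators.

XOR of the 11 data bits: 0⊕1⊕1⊕1⊕0⊕0⊕1⊕0⊕0⊕0⊕0 = 0
Parity bit = 0 (so all 12 bits XOR to 0).

011100100000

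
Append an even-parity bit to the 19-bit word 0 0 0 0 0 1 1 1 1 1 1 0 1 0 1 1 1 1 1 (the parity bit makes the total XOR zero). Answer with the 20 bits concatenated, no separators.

00000111111010111110

XOR of the 19 data bits: 0⊕0⊕0⊕0⊕0⊕1⊕1⊕1⊕1⊕1⊕1⊕0⊕1⊕0⊕1⊕1⊕1⊕1⊕1 = 0
Parity bit = 0 (so all 20 bits XOR to 0).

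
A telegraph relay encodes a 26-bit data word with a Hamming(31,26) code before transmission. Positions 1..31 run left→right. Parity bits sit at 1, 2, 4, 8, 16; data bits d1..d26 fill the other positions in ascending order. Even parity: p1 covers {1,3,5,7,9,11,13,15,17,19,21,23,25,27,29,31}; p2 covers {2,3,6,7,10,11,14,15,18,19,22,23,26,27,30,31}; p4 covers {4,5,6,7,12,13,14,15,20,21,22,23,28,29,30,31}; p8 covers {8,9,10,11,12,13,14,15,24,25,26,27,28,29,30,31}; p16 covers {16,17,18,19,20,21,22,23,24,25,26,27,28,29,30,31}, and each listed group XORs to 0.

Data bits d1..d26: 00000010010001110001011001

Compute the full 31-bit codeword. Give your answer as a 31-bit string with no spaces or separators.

0101000000100101001110001011001

Place data at non-parity positions: p1 p2 0 p4 0 0 0 p8 0 0 1 0 0 1 0 p16 0 0 1 1 1 0 0 0 1 0 1 1 0 0 1
p1 (pos 1,3,5,7,9,11,13,15,17,19,21,23,25,27,29,31): XOR of data positions = 0⊕0⊕0⊕0⊕1⊕0⊕0⊕0⊕1⊕1⊕0⊕1⊕1⊕0⊕1 = 0
p2 (pos 2,3,6,7,10,11,14,15,18,19,22,23,26,27,30,31): XOR of data positions = 0⊕0⊕0⊕0⊕1⊕1⊕0⊕0⊕1⊕0⊕0⊕0⊕1⊕0⊕1 = 1
p4 (pos 4,5,6,7,12,13,14,15,20,21,22,23,28,29,30,31): XOR of data positions = 0⊕0⊕0⊕0⊕0⊕1⊕0⊕1⊕1⊕0⊕0⊕1⊕0⊕0⊕1 = 1
p8 (pos 8,9,10,11,12,13,14,15,24,25,26,27,28,29,30,31): XOR of data positions = 0⊕0⊕1⊕0⊕0⊕1⊕0⊕0⊕1⊕0⊕1⊕1⊕0⊕0⊕1 = 0
p16 (pos 16,17,18,19,20,21,22,23,24,25,26,27,28,29,30,31): XOR of data positions = 0⊕0⊕1⊕1⊕1⊕0⊕0⊕0⊕1⊕0⊕1⊕1⊕0⊕0⊕1 = 1
Codeword: 0101000000100101001110001011001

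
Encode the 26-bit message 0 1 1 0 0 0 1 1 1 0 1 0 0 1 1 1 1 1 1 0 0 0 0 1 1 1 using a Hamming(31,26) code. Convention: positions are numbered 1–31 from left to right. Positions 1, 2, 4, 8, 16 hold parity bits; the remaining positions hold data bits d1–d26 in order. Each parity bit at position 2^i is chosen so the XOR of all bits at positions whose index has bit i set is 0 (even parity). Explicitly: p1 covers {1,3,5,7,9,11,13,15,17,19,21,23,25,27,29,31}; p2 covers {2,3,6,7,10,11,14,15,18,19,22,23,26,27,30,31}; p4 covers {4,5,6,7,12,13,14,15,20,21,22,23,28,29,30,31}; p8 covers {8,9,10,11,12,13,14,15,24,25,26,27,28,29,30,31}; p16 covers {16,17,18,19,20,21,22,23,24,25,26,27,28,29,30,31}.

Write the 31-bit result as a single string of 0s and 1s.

Place data at non-parity positions: p1 p2 0 p4 1 1 0 p8 0 0 1 1 1 0 1 p16 0 0 1 1 1 1 1 1 0 0 0 0 1 1 1
p1 (pos 1,3,5,7,9,11,13,15,17,19,21,23,25,27,29,31): XOR of data positions = 0⊕1⊕0⊕0⊕1⊕1⊕1⊕0⊕1⊕1⊕1⊕0⊕0⊕1⊕1 = 1
p2 (pos 2,3,6,7,10,11,14,15,18,19,22,23,26,27,30,31): XOR of data positions = 0⊕1⊕0⊕0⊕1⊕0⊕1⊕0⊕1⊕1⊕1⊕0⊕0⊕1⊕1 = 0
p4 (pos 4,5,6,7,12,13,14,15,20,21,22,23,28,29,30,31): XOR of data positions = 1⊕1⊕0⊕1⊕1⊕0⊕1⊕1⊕1⊕1⊕1⊕0⊕1⊕1⊕1 = 0
p8 (pos 8,9,10,11,12,13,14,15,24,25,26,27,28,29,30,31): XOR of data positions = 0⊕0⊕1⊕1⊕1⊕0⊕1⊕1⊕0⊕0⊕0⊕0⊕1⊕1⊕1 = 0
p16 (pos 16,17,18,19,20,21,22,23,24,25,26,27,28,29,30,31): XOR of data positions = 0⊕0⊕1⊕1⊕1⊕1⊕1⊕1⊕0⊕0⊕0⊕0⊕1⊕1⊕1 = 1
Codeword: 1000110000111011001111110000111

1000110000111011001111110000111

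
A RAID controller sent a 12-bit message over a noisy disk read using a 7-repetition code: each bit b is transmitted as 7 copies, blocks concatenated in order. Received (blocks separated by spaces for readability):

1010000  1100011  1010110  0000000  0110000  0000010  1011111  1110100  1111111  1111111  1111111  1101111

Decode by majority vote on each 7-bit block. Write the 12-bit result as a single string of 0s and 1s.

Block 1 (1010000): 2 ones → 0
Block 2 (1100011): 4 ones → 1
Block 3 (1010110): 4 ones → 1
Block 4 (0000000): 0 ones → 0
Block 5 (0110000): 2 ones → 0
Block 6 (0000010): 1 one → 0
Block 7 (1011111): 6 ones → 1
Block 8 (1110100): 4 ones → 1
Block 9 (1111111): 7 ones → 1
Block 10 (1111111): 7 ones → 1
Block 11 (1111111): 7 ones → 1
Block 12 (1101111): 6 ones → 1

011000111111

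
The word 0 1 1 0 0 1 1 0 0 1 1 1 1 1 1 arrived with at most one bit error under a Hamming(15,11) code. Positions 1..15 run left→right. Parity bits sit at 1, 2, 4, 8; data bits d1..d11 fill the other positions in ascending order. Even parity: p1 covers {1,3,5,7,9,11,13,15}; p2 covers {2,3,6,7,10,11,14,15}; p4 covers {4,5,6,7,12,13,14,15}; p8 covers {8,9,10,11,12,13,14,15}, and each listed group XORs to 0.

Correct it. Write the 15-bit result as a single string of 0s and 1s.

s1 (pos 1,3,5,7,9,11,13,15): 0⊕1⊕0⊕1⊕0⊕1⊕1⊕1 = 1
s2 (pos 2,3,6,7,10,11,14,15): 1⊕1⊕1⊕1⊕1⊕1⊕1⊕1 = 0
s4 (pos 4,5,6,7,12,13,14,15): 0⊕0⊕1⊕1⊕1⊕1⊕1⊕1 = 0
s8 (pos 8,9,10,11,12,13,14,15): 0⊕0⊕1⊕1⊕1⊕1⊕1⊕1 = 0
Syndrome s8…s1 = 0001 → error at position 1.
Flip position 1: 011001100111111 → 111001100111111

111001100111111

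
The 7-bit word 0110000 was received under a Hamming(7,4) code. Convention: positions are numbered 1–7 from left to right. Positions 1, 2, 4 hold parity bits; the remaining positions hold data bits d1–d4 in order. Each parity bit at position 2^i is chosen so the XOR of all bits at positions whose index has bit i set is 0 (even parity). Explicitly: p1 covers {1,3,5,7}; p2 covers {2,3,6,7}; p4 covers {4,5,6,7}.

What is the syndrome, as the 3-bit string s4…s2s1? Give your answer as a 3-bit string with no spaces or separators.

s1 (pos 1,3,5,7): 0⊕1⊕0⊕0 = 1
s2 (pos 2,3,6,7): 1⊕1⊕0⊕0 = 0
s4 (pos 4,5,6,7): 0⊕0⊕0⊕0 = 0
Syndrome s4…s1 = 001 → error at position 1.

001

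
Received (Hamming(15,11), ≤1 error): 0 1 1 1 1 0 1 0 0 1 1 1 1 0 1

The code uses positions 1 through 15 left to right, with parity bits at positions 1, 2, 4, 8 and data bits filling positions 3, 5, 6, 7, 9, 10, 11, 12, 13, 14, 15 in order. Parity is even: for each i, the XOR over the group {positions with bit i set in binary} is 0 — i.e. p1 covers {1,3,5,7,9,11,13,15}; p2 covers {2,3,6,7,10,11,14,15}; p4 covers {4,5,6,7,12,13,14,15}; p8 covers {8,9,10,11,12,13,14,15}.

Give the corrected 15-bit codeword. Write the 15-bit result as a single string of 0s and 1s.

011110110111101

s1 (pos 1,3,5,7,9,11,13,15): 0⊕1⊕1⊕1⊕0⊕1⊕1⊕1 = 0
s2 (pos 2,3,6,7,10,11,14,15): 1⊕1⊕0⊕1⊕1⊕1⊕0⊕1 = 0
s4 (pos 4,5,6,7,12,13,14,15): 1⊕1⊕0⊕1⊕1⊕1⊕0⊕1 = 0
s8 (pos 8,9,10,11,12,13,14,15): 0⊕0⊕1⊕1⊕1⊕1⊕0⊕1 = 1
Syndrome s8…s1 = 1000 → error at position 8.
Flip position 8: 011110100111101 → 011110110111101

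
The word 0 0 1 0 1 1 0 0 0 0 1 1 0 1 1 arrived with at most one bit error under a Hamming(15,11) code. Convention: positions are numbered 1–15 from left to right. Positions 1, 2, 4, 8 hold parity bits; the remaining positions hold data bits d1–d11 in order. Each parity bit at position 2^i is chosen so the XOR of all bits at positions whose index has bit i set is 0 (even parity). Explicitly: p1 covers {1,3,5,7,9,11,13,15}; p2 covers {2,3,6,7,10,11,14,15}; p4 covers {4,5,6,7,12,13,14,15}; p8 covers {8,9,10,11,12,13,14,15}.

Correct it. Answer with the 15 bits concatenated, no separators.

001010000011011

s1 (pos 1,3,5,7,9,11,13,15): 0⊕1⊕1⊕0⊕0⊕1⊕0⊕1 = 0
s2 (pos 2,3,6,7,10,11,14,15): 0⊕1⊕1⊕0⊕0⊕1⊕1⊕1 = 1
s4 (pos 4,5,6,7,12,13,14,15): 0⊕1⊕1⊕0⊕1⊕0⊕1⊕1 = 1
s8 (pos 8,9,10,11,12,13,14,15): 0⊕0⊕0⊕1⊕1⊕0⊕1⊕1 = 0
Syndrome s8…s1 = 0110 → error at position 6.
Flip position 6: 001011000011011 → 001010000011011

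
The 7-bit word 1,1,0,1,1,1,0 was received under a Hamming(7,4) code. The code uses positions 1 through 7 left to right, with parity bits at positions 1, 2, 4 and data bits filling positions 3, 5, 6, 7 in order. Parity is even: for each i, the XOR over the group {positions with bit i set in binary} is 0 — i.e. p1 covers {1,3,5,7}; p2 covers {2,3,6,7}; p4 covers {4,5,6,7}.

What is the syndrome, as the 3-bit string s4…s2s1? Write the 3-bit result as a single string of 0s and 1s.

100

s1 (pos 1,3,5,7): 1⊕0⊕1⊕0 = 0
s2 (pos 2,3,6,7): 1⊕0⊕1⊕0 = 0
s4 (pos 4,5,6,7): 1⊕1⊕1⊕0 = 1
Syndrome s4…s1 = 100 → error at position 4.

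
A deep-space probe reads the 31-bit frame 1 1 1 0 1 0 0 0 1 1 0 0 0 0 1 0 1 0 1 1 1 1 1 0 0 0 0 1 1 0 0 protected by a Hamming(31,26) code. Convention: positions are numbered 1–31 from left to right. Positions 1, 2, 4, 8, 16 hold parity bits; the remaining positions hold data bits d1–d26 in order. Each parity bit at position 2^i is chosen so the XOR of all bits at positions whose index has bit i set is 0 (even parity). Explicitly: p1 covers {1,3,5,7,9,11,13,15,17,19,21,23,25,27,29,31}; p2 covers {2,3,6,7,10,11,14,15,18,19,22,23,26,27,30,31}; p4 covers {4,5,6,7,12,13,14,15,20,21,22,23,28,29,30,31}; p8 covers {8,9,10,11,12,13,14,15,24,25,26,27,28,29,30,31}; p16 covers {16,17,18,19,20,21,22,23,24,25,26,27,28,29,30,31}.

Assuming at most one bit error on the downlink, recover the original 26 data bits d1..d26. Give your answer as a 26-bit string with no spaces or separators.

s1 (pos 1,3,5,7,9,11,13,15,17,19,21,23,25,27,29,31): 1⊕1⊕1⊕0⊕1⊕0⊕0⊕1⊕1⊕1⊕1⊕1⊕0⊕0⊕1⊕0 = 0
s2 (pos 2,3,6,7,10,11,14,15,18,19,22,23,26,27,30,31): 1⊕1⊕0⊕0⊕1⊕0⊕0⊕1⊕0⊕1⊕1⊕1⊕0⊕0⊕0⊕0 = 1
s4 (pos 4,5,6,7,12,13,14,15,20,21,22,23,28,29,30,31): 0⊕1⊕0⊕0⊕0⊕0⊕0⊕1⊕1⊕1⊕1⊕1⊕1⊕1⊕0⊕0 = 0
s8 (pos 8,9,10,11,12,13,14,15,24,25,26,27,28,29,30,31): 0⊕1⊕1⊕0⊕0⊕0⊕0⊕1⊕0⊕0⊕0⊕0⊕1⊕1⊕0⊕0 = 1
s16 (pos 16,17,18,19,20,21,22,23,24,25,26,27,28,29,30,31): 0⊕1⊕0⊕1⊕1⊕1⊕1⊕1⊕0⊕0⊕0⊕0⊕1⊕1⊕0⊕0 = 0
Syndrome s16…s1 = 01010 → error at position 10.
Flip position 10: 1110100011000010101111100001100 → 1110100010000010101111100001100
Read data bits from positions 3,5,6,7,9,10,11,12,13,14,15,17,18,19,20,21,22,23,24,25,26,27,28,29,30,31: 11001000001101111100001100

11001000001101111100001100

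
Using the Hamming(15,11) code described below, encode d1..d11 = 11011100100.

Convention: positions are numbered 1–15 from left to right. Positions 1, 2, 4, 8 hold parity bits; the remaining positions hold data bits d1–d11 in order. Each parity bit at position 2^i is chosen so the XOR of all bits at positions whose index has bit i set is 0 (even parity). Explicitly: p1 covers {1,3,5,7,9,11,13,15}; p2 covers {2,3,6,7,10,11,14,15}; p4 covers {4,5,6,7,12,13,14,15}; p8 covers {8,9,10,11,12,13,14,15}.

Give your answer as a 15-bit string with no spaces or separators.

111110111100100

Place data at non-parity positions: p1 p2 1 p4 1 0 1 p8 1 1 0 0 1 0 0
p1 (pos 1,3,5,7,9,11,13,15): XOR of data positions = 1⊕1⊕1⊕1⊕0⊕1⊕0 = 1
p2 (pos 2,3,6,7,10,11,14,15): XOR of data positions = 1⊕0⊕1⊕1⊕0⊕0⊕0 = 1
p4 (pos 4,5,6,7,12,13,14,15): XOR of data positions = 1⊕0⊕1⊕0⊕1⊕0⊕0 = 1
p8 (pos 8,9,10,11,12,13,14,15): XOR of data positions = 1⊕1⊕0⊕0⊕1⊕0⊕0 = 1
Codeword: 111110111100100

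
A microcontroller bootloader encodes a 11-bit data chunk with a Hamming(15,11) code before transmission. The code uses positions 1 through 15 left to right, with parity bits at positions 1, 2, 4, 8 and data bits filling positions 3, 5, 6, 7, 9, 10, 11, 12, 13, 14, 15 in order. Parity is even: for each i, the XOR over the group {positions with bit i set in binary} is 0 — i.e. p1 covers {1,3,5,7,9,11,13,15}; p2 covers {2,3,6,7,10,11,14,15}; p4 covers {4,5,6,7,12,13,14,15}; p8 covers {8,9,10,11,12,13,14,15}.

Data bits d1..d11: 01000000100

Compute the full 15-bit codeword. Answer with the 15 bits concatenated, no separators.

Place data at non-parity positions: p1 p2 0 p4 1 0 0 p8 0 0 0 0 1 0 0
p1 (pos 1,3,5,7,9,11,13,15): XOR of data positions = 0⊕1⊕0⊕0⊕0⊕1⊕0 = 0
p2 (pos 2,3,6,7,10,11,14,15): XOR of data positions = 0⊕0⊕0⊕0⊕0⊕0⊕0 = 0
p4 (pos 4,5,6,7,12,13,14,15): XOR of data positions = 1⊕0⊕0⊕0⊕1⊕0⊕0 = 0
p8 (pos 8,9,10,11,12,13,14,15): XOR of data positions = 0⊕0⊕0⊕0⊕1⊕0⊕0 = 1
Codeword: 000010010000100

000010010000100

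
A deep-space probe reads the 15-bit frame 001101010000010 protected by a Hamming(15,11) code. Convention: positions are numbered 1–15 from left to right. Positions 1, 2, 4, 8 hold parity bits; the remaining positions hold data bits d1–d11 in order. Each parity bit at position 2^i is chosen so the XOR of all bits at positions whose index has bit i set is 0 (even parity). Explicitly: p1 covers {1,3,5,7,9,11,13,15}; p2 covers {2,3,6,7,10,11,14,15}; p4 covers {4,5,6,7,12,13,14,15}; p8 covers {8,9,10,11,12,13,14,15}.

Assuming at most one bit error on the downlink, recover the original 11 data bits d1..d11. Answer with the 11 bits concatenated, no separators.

s1 (pos 1,3,5,7,9,11,13,15): 0⊕1⊕0⊕0⊕0⊕0⊕0⊕0 = 1
s2 (pos 2,3,6,7,10,11,14,15): 0⊕1⊕1⊕0⊕0⊕0⊕1⊕0 = 1
s4 (pos 4,5,6,7,12,13,14,15): 1⊕0⊕1⊕0⊕0⊕0⊕1⊕0 = 1
s8 (pos 8,9,10,11,12,13,14,15): 1⊕0⊕0⊕0⊕0⊕0⊕1⊕0 = 0
Syndrome s8…s1 = 0111 → error at position 7.
Flip position 7: 001101010000010 → 001101110000010
Read data bits from positions 3,5,6,7,9,10,11,12,13,14,15: 10110000010

10110000010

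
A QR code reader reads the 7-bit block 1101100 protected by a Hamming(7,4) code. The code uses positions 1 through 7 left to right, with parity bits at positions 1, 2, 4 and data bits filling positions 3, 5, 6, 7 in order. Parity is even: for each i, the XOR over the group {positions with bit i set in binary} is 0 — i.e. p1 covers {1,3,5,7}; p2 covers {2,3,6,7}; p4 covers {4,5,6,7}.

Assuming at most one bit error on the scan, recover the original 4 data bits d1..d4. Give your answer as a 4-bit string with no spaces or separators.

s1 (pos 1,3,5,7): 1⊕0⊕1⊕0 = 0
s2 (pos 2,3,6,7): 1⊕0⊕0⊕0 = 1
s4 (pos 4,5,6,7): 1⊕1⊕0⊕0 = 0
Syndrome s4…s1 = 010 → error at position 2.
Flip position 2: 1101100 → 1001100
Read data bits from positions 3,5,6,7: 0100

0100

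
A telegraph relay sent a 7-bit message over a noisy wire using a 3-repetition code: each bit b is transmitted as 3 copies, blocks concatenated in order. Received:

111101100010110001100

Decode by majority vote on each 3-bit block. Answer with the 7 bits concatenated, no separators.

1100100

Block 1 (111): 3 ones → 1
Block 2 (101): 2 ones → 1
Block 3 (100): 1 one → 0
Block 4 (010): 1 one → 0
Block 5 (110): 2 ones → 1
Block 6 (001): 1 one → 0
Block 7 (100): 1 one → 0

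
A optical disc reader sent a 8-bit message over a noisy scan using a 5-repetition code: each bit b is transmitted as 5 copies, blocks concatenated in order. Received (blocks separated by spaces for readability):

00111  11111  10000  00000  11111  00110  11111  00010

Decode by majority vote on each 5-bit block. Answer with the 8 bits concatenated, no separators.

11001010

Block 1 (00111): 3 ones → 1
Block 2 (11111): 5 ones → 1
Block 3 (10000): 1 one → 0
Block 4 (00000): 0 ones → 0
Block 5 (11111): 5 ones → 1
Block 6 (00110): 2 ones → 0
Block 7 (11111): 5 ones → 1
Block 8 (00010): 1 one → 0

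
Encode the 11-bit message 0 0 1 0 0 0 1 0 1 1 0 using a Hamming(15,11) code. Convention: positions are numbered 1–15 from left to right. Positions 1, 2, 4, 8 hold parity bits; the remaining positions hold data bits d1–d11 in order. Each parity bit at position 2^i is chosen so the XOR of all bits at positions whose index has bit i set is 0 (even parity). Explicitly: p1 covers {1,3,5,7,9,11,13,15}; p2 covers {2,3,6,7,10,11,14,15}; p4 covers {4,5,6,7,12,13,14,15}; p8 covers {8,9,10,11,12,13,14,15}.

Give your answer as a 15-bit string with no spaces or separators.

Place data at non-parity positions: p1 p2 0 p4 0 1 0 p8 0 0 1 0 1 1 0
p1 (pos 1,3,5,7,9,11,13,15): XOR of data positions = 0⊕0⊕0⊕0⊕1⊕1⊕0 = 0
p2 (pos 2,3,6,7,10,11,14,15): XOR of data positions = 0⊕1⊕0⊕0⊕1⊕1⊕0 = 1
p4 (pos 4,5,6,7,12,13,14,15): XOR of data positions = 0⊕1⊕0⊕0⊕1⊕1⊕0 = 1
p8 (pos 8,9,10,11,12,13,14,15): XOR of data positions = 0⊕0⊕1⊕0⊕1⊕1⊕0 = 1
Codeword: 010101010010110

010101010010110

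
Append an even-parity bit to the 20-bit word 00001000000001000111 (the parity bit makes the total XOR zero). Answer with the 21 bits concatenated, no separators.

XOR of the 20 data bits: 0⊕0⊕0⊕0⊕1⊕0⊕0⊕0⊕0⊕0⊕0⊕0⊕0⊕1⊕0⊕0⊕0⊕1⊕1⊕1 = 1
Parity bit = 1 (so all 21 bits XOR to 0).

000010000000010001111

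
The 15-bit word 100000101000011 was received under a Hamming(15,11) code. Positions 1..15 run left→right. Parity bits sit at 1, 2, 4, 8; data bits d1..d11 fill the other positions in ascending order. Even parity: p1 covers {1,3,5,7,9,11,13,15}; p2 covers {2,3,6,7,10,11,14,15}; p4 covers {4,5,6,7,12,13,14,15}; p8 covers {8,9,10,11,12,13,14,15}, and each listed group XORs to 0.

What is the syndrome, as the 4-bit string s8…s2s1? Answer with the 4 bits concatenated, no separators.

1110

s1 (pos 1,3,5,7,9,11,13,15): 1⊕0⊕0⊕1⊕1⊕0⊕0⊕1 = 0
s2 (pos 2,3,6,7,10,11,14,15): 0⊕0⊕0⊕1⊕0⊕0⊕1⊕1 = 1
s4 (pos 4,5,6,7,12,13,14,15): 0⊕0⊕0⊕1⊕0⊕0⊕1⊕1 = 1
s8 (pos 8,9,10,11,12,13,14,15): 0⊕1⊕0⊕0⊕0⊕0⊕1⊕1 = 1
Syndrome s8…s1 = 1110 → error at position 14.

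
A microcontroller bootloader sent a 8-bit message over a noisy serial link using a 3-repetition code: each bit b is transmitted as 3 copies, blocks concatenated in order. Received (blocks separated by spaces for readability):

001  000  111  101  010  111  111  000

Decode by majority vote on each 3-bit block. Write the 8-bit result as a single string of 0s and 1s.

00110110

Block 1 (001): 1 one → 0
Block 2 (000): 0 ones → 0
Block 3 (111): 3 ones → 1
Block 4 (101): 2 ones → 1
Block 5 (010): 1 one → 0
Block 6 (111): 3 ones → 1
Block 7 (111): 3 ones → 1
Block 8 (000): 0 ones → 0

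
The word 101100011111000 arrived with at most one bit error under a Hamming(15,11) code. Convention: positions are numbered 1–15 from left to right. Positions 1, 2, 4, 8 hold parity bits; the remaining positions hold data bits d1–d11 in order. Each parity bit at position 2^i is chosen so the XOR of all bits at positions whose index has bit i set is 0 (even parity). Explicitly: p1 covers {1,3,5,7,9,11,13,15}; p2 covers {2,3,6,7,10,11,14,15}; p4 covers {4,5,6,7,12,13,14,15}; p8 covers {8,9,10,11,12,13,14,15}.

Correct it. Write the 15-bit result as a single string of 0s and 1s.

101100011011000

s1 (pos 1,3,5,7,9,11,13,15): 1⊕1⊕0⊕0⊕1⊕1⊕0⊕0 = 0
s2 (pos 2,3,6,7,10,11,14,15): 0⊕1⊕0⊕0⊕1⊕1⊕0⊕0 = 1
s4 (pos 4,5,6,7,12,13,14,15): 1⊕0⊕0⊕0⊕1⊕0⊕0⊕0 = 0
s8 (pos 8,9,10,11,12,13,14,15): 1⊕1⊕1⊕1⊕1⊕0⊕0⊕0 = 1
Syndrome s8…s1 = 1010 → error at position 10.
Flip position 10: 101100011111000 → 101100011011000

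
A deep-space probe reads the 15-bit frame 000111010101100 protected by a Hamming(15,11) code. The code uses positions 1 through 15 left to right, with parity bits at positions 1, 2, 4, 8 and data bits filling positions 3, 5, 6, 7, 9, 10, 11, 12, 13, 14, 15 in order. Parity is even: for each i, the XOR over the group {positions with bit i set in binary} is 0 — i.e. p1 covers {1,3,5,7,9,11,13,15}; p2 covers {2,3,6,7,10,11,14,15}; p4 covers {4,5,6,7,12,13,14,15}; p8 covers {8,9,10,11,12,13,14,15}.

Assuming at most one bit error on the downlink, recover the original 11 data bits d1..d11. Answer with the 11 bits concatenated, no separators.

s1 (pos 1,3,5,7,9,11,13,15): 0⊕0⊕1⊕0⊕0⊕0⊕1⊕0 = 0
s2 (pos 2,3,6,7,10,11,14,15): 0⊕0⊕1⊕0⊕1⊕0⊕0⊕0 = 0
s4 (pos 4,5,6,7,12,13,14,15): 1⊕1⊕1⊕0⊕1⊕1⊕0⊕0 = 1
s8 (pos 8,9,10,11,12,13,14,15): 1⊕0⊕1⊕0⊕1⊕1⊕0⊕0 = 0
Syndrome s8…s1 = 0100 → error at position 4.
Flip position 4: 000111010101100 → 000011010101100
Read data bits from positions 3,5,6,7,9,10,11,12,13,14,15: 01100101100

01100101100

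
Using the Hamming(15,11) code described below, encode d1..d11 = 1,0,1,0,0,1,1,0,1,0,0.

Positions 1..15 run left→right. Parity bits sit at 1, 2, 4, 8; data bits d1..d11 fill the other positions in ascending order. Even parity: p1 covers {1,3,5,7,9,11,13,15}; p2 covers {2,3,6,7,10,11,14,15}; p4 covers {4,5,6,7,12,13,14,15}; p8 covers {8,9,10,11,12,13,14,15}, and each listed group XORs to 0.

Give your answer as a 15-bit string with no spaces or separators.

Place data at non-parity positions: p1 p2 1 p4 0 1 0 p8 0 1 1 0 1 0 0
p1 (pos 1,3,5,7,9,11,13,15): XOR of data positions = 1⊕0⊕0⊕0⊕1⊕1⊕0 = 1
p2 (pos 2,3,6,7,10,11,14,15): XOR of data positions = 1⊕1⊕0⊕1⊕1⊕0⊕0 = 0
p4 (pos 4,5,6,7,12,13,14,15): XOR of data positions = 0⊕1⊕0⊕0⊕1⊕0⊕0 = 0
p8 (pos 8,9,10,11,12,13,14,15): XOR of data positions = 0⊕1⊕1⊕0⊕1⊕0⊕0 = 1
Codeword: 101001010110100

101001010110100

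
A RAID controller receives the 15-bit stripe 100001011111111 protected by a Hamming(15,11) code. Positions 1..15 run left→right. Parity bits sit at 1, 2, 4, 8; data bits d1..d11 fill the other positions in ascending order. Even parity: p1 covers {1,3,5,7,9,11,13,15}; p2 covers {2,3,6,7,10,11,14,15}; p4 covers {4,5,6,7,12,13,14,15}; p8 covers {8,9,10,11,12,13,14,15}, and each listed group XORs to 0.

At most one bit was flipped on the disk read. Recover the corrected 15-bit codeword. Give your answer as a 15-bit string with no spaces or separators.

100001111111111

s1 (pos 1,3,5,7,9,11,13,15): 1⊕0⊕0⊕0⊕1⊕1⊕1⊕1 = 1
s2 (pos 2,3,6,7,10,11,14,15): 0⊕0⊕1⊕0⊕1⊕1⊕1⊕1 = 1
s4 (pos 4,5,6,7,12,13,14,15): 0⊕0⊕1⊕0⊕1⊕1⊕1⊕1 = 1
s8 (pos 8,9,10,11,12,13,14,15): 1⊕1⊕1⊕1⊕1⊕1⊕1⊕1 = 0
Syndrome s8…s1 = 0111 → error at position 7.
Flip position 7: 100001011111111 → 100001111111111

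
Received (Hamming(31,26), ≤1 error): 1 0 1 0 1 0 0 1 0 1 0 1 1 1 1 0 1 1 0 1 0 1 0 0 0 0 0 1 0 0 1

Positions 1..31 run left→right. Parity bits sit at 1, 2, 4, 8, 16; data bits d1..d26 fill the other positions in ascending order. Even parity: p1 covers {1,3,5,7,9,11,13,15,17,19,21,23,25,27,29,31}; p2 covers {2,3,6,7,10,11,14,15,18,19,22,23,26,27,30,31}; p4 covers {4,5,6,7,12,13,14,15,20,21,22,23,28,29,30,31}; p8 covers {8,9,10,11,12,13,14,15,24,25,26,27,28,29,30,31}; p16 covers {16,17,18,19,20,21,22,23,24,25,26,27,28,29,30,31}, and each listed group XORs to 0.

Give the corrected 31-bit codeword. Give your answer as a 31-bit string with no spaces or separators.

1010101101011110110101000001001

s1 (pos 1,3,5,7,9,11,13,15,17,19,21,23,25,27,29,31): 1⊕1⊕1⊕0⊕0⊕0⊕1⊕1⊕1⊕0⊕0⊕0⊕0⊕0⊕0⊕1 = 1
s2 (pos 2,3,6,7,10,11,14,15,18,19,22,23,26,27,30,31): 0⊕1⊕0⊕0⊕1⊕0⊕1⊕1⊕1⊕0⊕1⊕0⊕0⊕0⊕0⊕1 = 1
s4 (pos 4,5,6,7,12,13,14,15,20,21,22,23,28,29,30,31): 0⊕1⊕0⊕0⊕1⊕1⊕1⊕1⊕1⊕0⊕1⊕0⊕1⊕0⊕0⊕1 = 1
s8 (pos 8,9,10,11,12,13,14,15,24,25,26,27,28,29,30,31): 1⊕0⊕1⊕0⊕1⊕1⊕1⊕1⊕0⊕0⊕0⊕0⊕1⊕0⊕0⊕1 = 0
s16 (pos 16,17,18,19,20,21,22,23,24,25,26,27,28,29,30,31): 0⊕1⊕1⊕0⊕1⊕0⊕1⊕0⊕0⊕0⊕0⊕0⊕1⊕0⊕0⊕1 = 0
Syndrome s16…s1 = 00111 → error at position 7.
Flip position 7: 1010100101011110110101000001001 → 1010101101011110110101000001001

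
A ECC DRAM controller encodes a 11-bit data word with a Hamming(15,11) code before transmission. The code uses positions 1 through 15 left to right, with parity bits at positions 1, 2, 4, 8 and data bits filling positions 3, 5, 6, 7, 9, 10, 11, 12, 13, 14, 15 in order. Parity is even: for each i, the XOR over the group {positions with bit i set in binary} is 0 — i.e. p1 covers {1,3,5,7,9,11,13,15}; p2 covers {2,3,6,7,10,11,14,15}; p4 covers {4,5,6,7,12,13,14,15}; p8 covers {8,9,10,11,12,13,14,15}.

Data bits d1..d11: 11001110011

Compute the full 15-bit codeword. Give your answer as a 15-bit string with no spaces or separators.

Place data at non-parity positions: p1 p2 1 p4 1 0 0 p8 1 1 1 0 0 1 1
p1 (pos 1,3,5,7,9,11,13,15): XOR of data positions = 1⊕1⊕0⊕1⊕1⊕0⊕1 = 1
p2 (pos 2,3,6,7,10,11,14,15): XOR of data positions = 1⊕0⊕0⊕1⊕1⊕1⊕1 = 1
p4 (pos 4,5,6,7,12,13,14,15): XOR of data positions = 1⊕0⊕0⊕0⊕0⊕1⊕1 = 1
p8 (pos 8,9,10,11,12,13,14,15): XOR of data positions = 1⊕1⊕1⊕0⊕0⊕1⊕1 = 1
Codeword: 111110011110011

111110011110011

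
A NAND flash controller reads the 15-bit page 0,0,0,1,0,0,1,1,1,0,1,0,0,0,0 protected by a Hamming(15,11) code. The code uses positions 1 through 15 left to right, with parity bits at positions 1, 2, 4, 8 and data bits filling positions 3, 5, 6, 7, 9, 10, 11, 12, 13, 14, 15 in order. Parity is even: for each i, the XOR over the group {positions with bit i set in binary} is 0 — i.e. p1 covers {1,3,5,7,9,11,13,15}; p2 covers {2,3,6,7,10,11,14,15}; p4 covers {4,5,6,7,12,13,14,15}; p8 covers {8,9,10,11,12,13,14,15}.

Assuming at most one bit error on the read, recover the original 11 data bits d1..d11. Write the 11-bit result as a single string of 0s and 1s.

s1 (pos 1,3,5,7,9,11,13,15): 0⊕0⊕0⊕1⊕1⊕1⊕0⊕0 = 1
s2 (pos 2,3,6,7,10,11,14,15): 0⊕0⊕0⊕1⊕0⊕1⊕0⊕0 = 0
s4 (pos 4,5,6,7,12,13,14,15): 1⊕0⊕0⊕1⊕0⊕0⊕0⊕0 = 0
s8 (pos 8,9,10,11,12,13,14,15): 1⊕1⊕0⊕1⊕0⊕0⊕0⊕0 = 1
Syndrome s8…s1 = 1001 → error at position 9.
Flip position 9: 000100111010000 → 000100110010000
Read data bits from positions 3,5,6,7,9,10,11,12,13,14,15: 00010010000

00010010000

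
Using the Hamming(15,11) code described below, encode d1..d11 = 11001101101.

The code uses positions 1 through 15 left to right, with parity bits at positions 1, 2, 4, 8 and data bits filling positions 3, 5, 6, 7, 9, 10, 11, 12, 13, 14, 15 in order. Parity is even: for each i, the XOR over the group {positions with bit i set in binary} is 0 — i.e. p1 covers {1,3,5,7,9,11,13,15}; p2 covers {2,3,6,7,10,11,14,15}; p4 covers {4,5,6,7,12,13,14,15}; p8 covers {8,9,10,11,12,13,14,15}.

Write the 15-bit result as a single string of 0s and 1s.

111010011101101

Place data at non-parity positions: p1 p2 1 p4 1 0 0 p8 1 1 0 1 1 0 1
p1 (pos 1,3,5,7,9,11,13,15): XOR of data positions = 1⊕1⊕0⊕1⊕0⊕1⊕1 = 1
p2 (pos 2,3,6,7,10,11,14,15): XOR of data positions = 1⊕0⊕0⊕1⊕0⊕0⊕1 = 1
p4 (pos 4,5,6,7,12,13,14,15): XOR of data positions = 1⊕0⊕0⊕1⊕1⊕0⊕1 = 0
p8 (pos 8,9,10,11,12,13,14,15): XOR of data positions = 1⊕1⊕0⊕1⊕1⊕0⊕1 = 1
Codeword: 111010011101101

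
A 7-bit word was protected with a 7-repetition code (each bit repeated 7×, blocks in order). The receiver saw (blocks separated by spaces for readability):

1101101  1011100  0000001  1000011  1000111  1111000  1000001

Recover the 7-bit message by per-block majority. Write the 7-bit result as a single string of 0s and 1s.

Block 1 (1101101): 5 ones → 1
Block 2 (1011100): 4 ones → 1
Block 3 (0000001): 1 one → 0
Block 4 (1000011): 3 ones → 0
Block 5 (1000111): 4 ones → 1
Block 6 (1111000): 4 ones → 1
Block 7 (1000001): 2 ones → 0

1100110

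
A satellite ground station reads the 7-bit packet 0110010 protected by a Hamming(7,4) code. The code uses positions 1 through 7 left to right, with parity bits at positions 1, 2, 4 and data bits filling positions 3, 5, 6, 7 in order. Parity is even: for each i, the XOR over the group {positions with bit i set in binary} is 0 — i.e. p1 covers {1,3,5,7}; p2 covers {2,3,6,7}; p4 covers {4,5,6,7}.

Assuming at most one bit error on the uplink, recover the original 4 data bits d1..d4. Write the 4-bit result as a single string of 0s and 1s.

1011

s1 (pos 1,3,5,7): 0⊕1⊕0⊕0 = 1
s2 (pos 2,3,6,7): 1⊕1⊕1⊕0 = 1
s4 (pos 4,5,6,7): 0⊕0⊕1⊕0 = 1
Syndrome s4…s1 = 111 → error at position 7.
Flip position 7: 0110010 → 0110011
Read data bits from positions 3,5,6,7: 1011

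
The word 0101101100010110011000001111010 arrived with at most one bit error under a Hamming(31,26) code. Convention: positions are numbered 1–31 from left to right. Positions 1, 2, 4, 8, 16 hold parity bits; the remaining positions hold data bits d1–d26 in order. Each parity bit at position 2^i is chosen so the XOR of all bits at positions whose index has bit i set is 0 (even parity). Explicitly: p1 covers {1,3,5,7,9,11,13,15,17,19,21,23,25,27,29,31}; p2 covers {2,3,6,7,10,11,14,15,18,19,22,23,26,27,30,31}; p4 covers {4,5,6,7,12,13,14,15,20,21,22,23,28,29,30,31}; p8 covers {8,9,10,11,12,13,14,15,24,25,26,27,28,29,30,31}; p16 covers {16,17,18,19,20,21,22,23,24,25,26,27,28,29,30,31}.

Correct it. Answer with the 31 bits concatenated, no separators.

0101101100010110011000001011010

s1 (pos 1,3,5,7,9,11,13,15,17,19,21,23,25,27,29,31): 0⊕0⊕1⊕1⊕0⊕0⊕0⊕1⊕0⊕1⊕0⊕0⊕1⊕1⊕0⊕0 = 0
s2 (pos 2,3,6,7,10,11,14,15,18,19,22,23,26,27,30,31): 1⊕0⊕0⊕1⊕0⊕0⊕1⊕1⊕1⊕1⊕0⊕0⊕1⊕1⊕1⊕0 = 1
s4 (pos 4,5,6,7,12,13,14,15,20,21,22,23,28,29,30,31): 1⊕1⊕0⊕1⊕1⊕0⊕1⊕1⊕0⊕0⊕0⊕0⊕1⊕0⊕1⊕0 = 0
s8 (pos 8,9,10,11,12,13,14,15,24,25,26,27,28,29,30,31): 1⊕0⊕0⊕0⊕1⊕0⊕1⊕1⊕0⊕1⊕1⊕1⊕1⊕0⊕1⊕0 = 1
s16 (pos 16,17,18,19,20,21,22,23,24,25,26,27,28,29,30,31): 0⊕0⊕1⊕1⊕0⊕0⊕0⊕0⊕0⊕1⊕1⊕1⊕1⊕0⊕1⊕0 = 1
Syndrome s16…s1 = 11010 → error at position 26.
Flip position 26: 0101101100010110011000001111010 → 0101101100010110011000001011010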